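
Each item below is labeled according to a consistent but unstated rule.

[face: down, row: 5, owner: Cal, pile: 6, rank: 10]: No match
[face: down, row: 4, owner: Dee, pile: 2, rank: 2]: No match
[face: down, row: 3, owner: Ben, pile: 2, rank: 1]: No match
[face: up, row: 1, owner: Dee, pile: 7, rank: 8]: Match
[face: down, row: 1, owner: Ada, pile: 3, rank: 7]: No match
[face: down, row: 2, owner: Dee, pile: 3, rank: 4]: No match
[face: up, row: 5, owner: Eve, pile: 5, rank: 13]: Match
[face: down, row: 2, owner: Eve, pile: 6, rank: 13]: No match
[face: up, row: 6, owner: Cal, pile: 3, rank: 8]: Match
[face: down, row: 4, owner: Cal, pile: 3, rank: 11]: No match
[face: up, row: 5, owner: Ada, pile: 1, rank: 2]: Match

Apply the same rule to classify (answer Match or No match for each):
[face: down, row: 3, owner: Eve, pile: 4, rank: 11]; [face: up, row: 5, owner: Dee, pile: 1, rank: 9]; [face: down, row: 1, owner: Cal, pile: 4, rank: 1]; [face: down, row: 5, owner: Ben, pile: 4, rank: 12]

No match, Match, No match, No match

Checking candidate rules against both groups, what survives is: face is up.
[face: down, row: 3, owner: Eve, pile: 4, rank: 11] → face is down → No match.
[face: up, row: 5, owner: Dee, pile: 1, rank: 9] → face is up → Match.
[face: down, row: 1, owner: Cal, pile: 4, rank: 1] → face is down → No match.
[face: down, row: 5, owner: Ben, pile: 4, rank: 12] → face is down → No match.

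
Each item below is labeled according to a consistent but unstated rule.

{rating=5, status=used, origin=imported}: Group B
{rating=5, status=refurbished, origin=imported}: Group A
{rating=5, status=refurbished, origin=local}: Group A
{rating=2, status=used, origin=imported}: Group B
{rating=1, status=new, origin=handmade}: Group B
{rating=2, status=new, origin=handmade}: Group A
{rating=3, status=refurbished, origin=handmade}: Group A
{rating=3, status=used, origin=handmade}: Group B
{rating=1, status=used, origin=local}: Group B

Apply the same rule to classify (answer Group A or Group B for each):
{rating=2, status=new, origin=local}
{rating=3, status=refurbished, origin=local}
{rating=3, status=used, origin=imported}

Group A, Group A, Group B

All 'Group A' examples share one property — status is not used AND rating ≥ 2 — and every 'Group B' example lacks it.
{rating=2, status=new, origin=local}: status is new, rating = 2 — passes, so Group A.
{rating=3, status=refurbished, origin=local}: status is refurbished, rating = 3 — passes, so Group A.
{rating=3, status=used, origin=imported}: status is used, rating = 3 — does not fit, so Group B.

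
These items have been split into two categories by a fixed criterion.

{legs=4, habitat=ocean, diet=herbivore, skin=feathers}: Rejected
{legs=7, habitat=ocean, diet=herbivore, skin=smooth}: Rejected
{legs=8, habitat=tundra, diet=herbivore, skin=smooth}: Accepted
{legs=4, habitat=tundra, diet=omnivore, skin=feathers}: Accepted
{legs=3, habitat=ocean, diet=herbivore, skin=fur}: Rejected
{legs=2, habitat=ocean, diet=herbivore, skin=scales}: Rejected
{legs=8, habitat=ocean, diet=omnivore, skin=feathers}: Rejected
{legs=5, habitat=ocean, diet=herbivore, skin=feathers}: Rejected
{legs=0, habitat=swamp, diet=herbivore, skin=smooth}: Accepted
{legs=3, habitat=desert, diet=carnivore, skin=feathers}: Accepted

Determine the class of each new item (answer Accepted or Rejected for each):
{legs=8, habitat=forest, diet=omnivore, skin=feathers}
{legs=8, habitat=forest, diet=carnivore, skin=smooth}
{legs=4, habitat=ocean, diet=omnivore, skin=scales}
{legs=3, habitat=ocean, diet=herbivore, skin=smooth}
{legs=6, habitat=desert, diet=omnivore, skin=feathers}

'Accepted' ⟺ habitat is not ocean.

Accepted, Accepted, Rejected, Rejected, Accepted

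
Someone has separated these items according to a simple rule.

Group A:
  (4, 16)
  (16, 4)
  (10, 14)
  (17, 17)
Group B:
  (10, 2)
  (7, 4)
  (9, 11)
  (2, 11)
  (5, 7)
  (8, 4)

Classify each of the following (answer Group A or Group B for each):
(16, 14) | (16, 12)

Group A, Group A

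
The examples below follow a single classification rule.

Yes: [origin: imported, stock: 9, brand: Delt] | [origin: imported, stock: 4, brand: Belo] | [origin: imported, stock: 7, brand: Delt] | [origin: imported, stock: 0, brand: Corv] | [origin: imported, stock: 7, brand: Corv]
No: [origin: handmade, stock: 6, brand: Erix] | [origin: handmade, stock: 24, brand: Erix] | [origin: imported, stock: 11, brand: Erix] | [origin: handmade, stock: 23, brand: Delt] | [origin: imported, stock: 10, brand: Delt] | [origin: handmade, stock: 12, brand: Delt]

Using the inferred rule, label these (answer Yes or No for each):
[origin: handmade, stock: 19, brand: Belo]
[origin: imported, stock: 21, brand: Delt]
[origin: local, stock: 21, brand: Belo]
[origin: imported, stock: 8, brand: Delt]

No, No, No, Yes

The distinguishing property — origin is imported AND stock ≤ 9 — holds for all the 'Yes' cases and none of the 'No' cases.
[origin: handmade, stock: 19, brand: Belo]: No (origin is handmade, stock = 19). [origin: imported, stock: 21, brand: Delt]: No (origin is imported, stock = 21). [origin: local, stock: 21, brand: Belo]: No (origin is local, stock = 21). [origin: imported, stock: 8, brand: Delt]: Yes (origin is imported, stock = 8).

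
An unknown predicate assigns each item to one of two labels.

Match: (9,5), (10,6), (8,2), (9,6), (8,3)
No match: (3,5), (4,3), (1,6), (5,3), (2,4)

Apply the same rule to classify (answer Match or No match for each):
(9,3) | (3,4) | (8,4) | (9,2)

Match, No match, Match, Match

The classifier is using: sum ≥ 10.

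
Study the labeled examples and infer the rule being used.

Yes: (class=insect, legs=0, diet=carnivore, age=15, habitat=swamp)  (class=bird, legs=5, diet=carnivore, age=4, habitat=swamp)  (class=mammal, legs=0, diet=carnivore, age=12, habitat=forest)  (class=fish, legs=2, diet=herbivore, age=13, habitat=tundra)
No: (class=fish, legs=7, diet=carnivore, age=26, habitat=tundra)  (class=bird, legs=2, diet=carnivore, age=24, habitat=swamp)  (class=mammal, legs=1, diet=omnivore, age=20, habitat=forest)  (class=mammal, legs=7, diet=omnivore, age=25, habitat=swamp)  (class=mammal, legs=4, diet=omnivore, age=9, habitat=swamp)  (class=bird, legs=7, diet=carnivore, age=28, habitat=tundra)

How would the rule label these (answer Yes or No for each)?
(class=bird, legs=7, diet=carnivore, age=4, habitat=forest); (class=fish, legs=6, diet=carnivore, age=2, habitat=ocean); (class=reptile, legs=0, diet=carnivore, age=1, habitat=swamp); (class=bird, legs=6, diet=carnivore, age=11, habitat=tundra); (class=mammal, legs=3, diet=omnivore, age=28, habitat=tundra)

Rule: age ≠ 9 AND age ≤ 15. This holds for each 'Yes' example and fails for each 'No' one.
Yes: (class=bird, legs=7, diet=carnivore, age=4, habitat=forest), since age = 4.
Yes: (class=fish, legs=6, diet=carnivore, age=2, habitat=ocean), since age = 2.
Yes: (class=reptile, legs=0, diet=carnivore, age=1, habitat=swamp), since age = 1.
Yes: (class=bird, legs=6, diet=carnivore, age=11, habitat=tundra), since age = 11.
No: (class=mammal, legs=3, diet=omnivore, age=28, habitat=tundra), since age = 28.

Yes, Yes, Yes, Yes, No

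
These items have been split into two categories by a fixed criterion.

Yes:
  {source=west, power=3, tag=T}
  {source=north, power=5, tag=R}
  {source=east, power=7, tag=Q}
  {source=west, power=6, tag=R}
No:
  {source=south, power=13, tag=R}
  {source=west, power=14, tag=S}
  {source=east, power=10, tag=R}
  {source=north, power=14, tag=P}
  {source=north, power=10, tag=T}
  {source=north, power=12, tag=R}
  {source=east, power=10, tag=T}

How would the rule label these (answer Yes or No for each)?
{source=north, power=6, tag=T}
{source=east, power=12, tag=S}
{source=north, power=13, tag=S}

The pattern is that an item is 'Yes' exactly when: power ≤ 7.
{source=north, power=6, tag=T}: power = 6, meets the rule → Yes. {source=east, power=12, tag=S}: power = 12, doesn't qualify → No. {source=north, power=13, tag=S}: power = 13, doesn't qualify → No.

Yes, No, No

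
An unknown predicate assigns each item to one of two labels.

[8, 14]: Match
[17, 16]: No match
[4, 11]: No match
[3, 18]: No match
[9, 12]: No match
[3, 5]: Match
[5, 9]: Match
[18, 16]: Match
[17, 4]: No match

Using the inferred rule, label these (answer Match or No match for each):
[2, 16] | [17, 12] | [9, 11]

The rule appears to be: sum is even.
[2, 16]: 2+16 = 18 — passes, so Match. [17, 12]: 17+12 = 29 — doesn't qualify, so No match. [9, 11]: 9+11 = 20 — passes, so Match.

Match, No match, Match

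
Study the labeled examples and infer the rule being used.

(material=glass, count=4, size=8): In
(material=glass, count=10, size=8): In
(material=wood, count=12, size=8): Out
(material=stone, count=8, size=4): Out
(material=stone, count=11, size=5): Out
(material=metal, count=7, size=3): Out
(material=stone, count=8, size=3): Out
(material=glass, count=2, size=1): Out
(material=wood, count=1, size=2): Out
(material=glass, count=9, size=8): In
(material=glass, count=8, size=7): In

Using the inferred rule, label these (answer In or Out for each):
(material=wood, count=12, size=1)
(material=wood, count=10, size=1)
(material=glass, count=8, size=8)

Out, Out, In

The rule appears to be: material is glass AND size ≥ 2.
(material=wood, count=12, size=1) → material is wood, size = 1 → Out. (material=wood, count=10, size=1) → material is wood, size = 1 → Out. (material=glass, count=8, size=8) → material is glass, size = 8 → In.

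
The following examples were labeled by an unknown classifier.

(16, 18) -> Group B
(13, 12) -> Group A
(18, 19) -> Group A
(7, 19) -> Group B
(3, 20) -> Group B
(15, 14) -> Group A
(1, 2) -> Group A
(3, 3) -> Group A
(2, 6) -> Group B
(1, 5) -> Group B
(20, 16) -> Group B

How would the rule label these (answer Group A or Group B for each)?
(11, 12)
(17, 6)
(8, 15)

Group A, Group B, Group B

The common property of the 'Group A' items is: |first − second| ≤ 1. No 'Group B' item has it.
(11, 12) → |11−12| = 1 → Group A. (17, 6) → |17−6| = 11 → Group B. (8, 15) → |8−15| = 7 → Group B.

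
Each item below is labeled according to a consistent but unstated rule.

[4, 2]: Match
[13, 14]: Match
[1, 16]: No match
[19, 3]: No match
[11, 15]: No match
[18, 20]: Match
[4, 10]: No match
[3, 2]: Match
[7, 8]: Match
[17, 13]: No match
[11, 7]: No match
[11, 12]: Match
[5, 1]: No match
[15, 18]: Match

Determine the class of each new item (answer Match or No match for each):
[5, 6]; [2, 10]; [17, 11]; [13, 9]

Match, No match, No match, No match

Every 'Match' example satisfies: |first − second| ≤ 3. None of the 'No match' examples do.
[5, 6]: Match (|5−6| = 1). [2, 10]: No match (|2−10| = 8). [17, 11]: No match (|17−11| = 6). [13, 9]: No match (|13−9| = 4).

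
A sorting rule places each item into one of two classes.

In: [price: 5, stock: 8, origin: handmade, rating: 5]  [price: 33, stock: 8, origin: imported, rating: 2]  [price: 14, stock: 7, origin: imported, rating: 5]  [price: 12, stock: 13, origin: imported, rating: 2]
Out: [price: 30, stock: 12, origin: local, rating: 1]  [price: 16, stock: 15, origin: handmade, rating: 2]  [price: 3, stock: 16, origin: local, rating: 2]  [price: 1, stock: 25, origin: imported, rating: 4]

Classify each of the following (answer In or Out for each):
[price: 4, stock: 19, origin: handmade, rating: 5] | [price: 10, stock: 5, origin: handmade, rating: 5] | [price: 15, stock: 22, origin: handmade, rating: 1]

Out, In, Out

The classifier is using: rating ≥ 2 AND stock ≤ 13.
[price: 4, stock: 19, origin: handmade, rating: 5]: rating = 5, stock = 19, doesn't match → Out.
[price: 10, stock: 5, origin: handmade, rating: 5]: rating = 5, stock = 5, checks out → In.
[price: 15, stock: 22, origin: handmade, rating: 1]: rating = 1, stock = 22, doesn't match → Out.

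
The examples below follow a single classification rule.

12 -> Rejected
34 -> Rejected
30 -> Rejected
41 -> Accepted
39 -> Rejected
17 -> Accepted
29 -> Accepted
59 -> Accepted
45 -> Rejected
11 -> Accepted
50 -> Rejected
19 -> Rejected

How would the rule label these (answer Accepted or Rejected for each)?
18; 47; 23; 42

The simplest hypothesis consistent with all the labels is: ≡ 5 (mod 6).
Rejected: 18, since 18 mod 6 = 0. Accepted: 47, since 47 mod 6 = 5. Accepted: 23, since 23 mod 6 = 5. Rejected: 42, since 42 mod 6 = 0.

Rejected, Accepted, Accepted, Rejected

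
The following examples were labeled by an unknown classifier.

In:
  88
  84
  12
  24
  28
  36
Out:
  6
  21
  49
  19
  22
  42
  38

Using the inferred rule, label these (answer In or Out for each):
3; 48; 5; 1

Out, In, Out, Out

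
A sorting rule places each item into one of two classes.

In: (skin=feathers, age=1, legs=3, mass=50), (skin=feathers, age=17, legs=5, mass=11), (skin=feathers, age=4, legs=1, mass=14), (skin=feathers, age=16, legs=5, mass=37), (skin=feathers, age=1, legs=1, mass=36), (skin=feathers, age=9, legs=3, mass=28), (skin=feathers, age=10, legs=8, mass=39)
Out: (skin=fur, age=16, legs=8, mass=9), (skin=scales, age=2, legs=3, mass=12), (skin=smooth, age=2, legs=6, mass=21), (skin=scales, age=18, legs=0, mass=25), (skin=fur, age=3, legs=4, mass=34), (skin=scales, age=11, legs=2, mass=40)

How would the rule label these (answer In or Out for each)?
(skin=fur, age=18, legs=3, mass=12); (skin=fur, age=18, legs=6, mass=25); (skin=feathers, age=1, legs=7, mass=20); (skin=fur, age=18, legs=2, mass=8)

Looking at the examples, the only property every 'In' case has and every 'Out' case lacks is: skin is feathers.
(skin=fur, age=18, legs=3, mass=12) — skin is fur, hence Out. (skin=fur, age=18, legs=6, mass=25) — skin is fur, hence Out. (skin=feathers, age=1, legs=7, mass=20) — skin is feathers, hence In. (skin=fur, age=18, legs=2, mass=8) — skin is fur, hence Out.

Out, Out, In, Out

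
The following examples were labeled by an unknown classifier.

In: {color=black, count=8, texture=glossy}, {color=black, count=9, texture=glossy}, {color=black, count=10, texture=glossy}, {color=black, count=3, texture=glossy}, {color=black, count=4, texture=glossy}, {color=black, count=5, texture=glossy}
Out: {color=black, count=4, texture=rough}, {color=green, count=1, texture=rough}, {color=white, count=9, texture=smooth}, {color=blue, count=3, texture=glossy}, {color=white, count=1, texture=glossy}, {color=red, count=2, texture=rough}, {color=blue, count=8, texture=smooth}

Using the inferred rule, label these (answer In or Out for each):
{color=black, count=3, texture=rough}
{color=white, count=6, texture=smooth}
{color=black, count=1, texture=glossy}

Rule: texture is glossy AND color is black. This holds for each 'In' example and fails for each 'Out' one.
{color=black, count=3, texture=rough} — texture is rough, color is black, hence Out.
{color=white, count=6, texture=smooth} — texture is smooth, color is white, hence Out.
{color=black, count=1, texture=glossy} — texture is glossy, color is black, hence In.

Out, Out, In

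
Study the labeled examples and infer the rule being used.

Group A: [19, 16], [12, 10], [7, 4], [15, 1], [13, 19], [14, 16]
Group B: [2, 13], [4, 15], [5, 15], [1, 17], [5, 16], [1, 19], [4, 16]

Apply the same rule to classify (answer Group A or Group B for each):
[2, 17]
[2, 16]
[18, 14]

Group B, Group B, Group A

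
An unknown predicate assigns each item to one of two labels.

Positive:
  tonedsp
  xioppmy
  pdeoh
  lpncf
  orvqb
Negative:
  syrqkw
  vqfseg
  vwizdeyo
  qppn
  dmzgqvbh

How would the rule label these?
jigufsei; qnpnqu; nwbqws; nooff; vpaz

The pattern is that an item is 'Positive' exactly when: odd length.
jigufsei: length 8, does not pass → Negative.
qnpnqu: length 6, does not pass → Negative.
nwbqws: length 6, does not pass → Negative.
nooff: length 5, satisfies this → Positive.
vpaz: length 4, does not pass → Negative.

Negative, Negative, Negative, Positive, Negative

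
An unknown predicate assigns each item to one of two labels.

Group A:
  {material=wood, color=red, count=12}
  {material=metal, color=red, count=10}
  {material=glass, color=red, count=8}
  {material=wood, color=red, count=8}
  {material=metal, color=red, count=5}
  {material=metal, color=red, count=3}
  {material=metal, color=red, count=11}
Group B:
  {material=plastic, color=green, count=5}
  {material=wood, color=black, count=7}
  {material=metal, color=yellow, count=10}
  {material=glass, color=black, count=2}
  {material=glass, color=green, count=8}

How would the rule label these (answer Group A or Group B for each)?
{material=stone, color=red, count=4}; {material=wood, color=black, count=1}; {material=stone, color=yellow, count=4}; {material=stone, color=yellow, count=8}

Checking candidate rules against both groups, what survives is: color is red.
{material=stone, color=red, count=4}: color is red — has this property, so Group A.
{material=wood, color=black, count=1}: color is black — does not fit, so Group B.
{material=stone, color=yellow, count=4}: color is yellow — does not fit, so Group B.
{material=stone, color=yellow, count=8}: color is yellow — does not fit, so Group B.

Group A, Group B, Group B, Group B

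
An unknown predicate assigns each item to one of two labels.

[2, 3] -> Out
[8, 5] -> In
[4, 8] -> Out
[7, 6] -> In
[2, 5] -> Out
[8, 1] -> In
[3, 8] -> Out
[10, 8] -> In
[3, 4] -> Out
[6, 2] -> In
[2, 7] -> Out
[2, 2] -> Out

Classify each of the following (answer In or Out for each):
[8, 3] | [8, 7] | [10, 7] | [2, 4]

In, In, In, Out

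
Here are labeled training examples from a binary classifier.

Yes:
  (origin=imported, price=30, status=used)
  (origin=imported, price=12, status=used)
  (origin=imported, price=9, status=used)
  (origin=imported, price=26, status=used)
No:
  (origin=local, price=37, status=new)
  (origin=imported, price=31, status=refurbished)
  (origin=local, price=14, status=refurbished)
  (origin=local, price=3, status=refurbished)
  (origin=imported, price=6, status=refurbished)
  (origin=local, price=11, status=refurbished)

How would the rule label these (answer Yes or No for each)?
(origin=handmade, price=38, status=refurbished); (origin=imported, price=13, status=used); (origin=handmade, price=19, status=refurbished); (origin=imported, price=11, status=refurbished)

A rule that fits every label: status is used — true of each 'Yes' example, false of each 'No' one.
(origin=handmade, price=38, status=refurbished): status is refurbished, does not fit → No. (origin=imported, price=13, status=used): status is used, meets the rule → Yes. (origin=handmade, price=19, status=refurbished): status is refurbished, does not fit → No. (origin=imported, price=11, status=refurbished): status is refurbished, does not fit → No.

No, Yes, No, No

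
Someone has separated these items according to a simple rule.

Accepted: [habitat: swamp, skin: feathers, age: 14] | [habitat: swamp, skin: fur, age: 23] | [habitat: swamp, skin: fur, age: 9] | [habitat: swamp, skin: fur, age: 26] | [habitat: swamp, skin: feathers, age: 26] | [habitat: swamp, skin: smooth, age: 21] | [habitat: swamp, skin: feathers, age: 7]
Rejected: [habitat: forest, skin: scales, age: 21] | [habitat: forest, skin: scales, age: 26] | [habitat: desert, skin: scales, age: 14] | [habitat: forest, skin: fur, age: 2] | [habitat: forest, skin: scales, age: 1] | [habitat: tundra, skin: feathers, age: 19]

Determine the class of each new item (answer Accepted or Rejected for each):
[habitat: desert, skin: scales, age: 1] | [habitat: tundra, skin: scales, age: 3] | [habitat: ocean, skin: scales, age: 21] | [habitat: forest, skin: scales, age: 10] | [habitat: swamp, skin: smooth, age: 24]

Rejected, Rejected, Rejected, Rejected, Accepted

The rule appears to be: habitat is swamp.
[habitat: desert, skin: scales, age: 1]: habitat is desert, does not fit → Rejected. [habitat: tundra, skin: scales, age: 3]: habitat is tundra, does not fit → Rejected. [habitat: ocean, skin: scales, age: 21]: habitat is ocean, does not fit → Rejected. [habitat: forest, skin: scales, age: 10]: habitat is forest, does not fit → Rejected. [habitat: swamp, skin: smooth, age: 24]: habitat is swamp, qualifies → Accepted.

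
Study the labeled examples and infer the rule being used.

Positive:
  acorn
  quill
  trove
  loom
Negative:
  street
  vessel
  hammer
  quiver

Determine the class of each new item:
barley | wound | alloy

Negative, Positive, Positive

The rule appears to be: length ≤ 5.
barley — length 6, hence Negative. wound — length 5, hence Positive. alloy — length 5, hence Positive.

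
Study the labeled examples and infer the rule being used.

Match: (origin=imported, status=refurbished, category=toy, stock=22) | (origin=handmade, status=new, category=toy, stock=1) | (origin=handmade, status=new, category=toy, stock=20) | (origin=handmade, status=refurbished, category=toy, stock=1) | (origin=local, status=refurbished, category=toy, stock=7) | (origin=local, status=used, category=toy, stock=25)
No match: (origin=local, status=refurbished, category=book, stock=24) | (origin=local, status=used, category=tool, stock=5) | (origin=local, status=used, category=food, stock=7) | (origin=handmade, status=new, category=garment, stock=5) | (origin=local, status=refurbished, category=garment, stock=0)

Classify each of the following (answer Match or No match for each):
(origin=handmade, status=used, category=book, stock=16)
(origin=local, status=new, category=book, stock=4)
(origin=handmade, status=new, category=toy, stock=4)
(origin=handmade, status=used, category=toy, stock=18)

The rule appears to be: category is toy.
(origin=handmade, status=used, category=book, stock=16) → category is book → No match. (origin=local, status=new, category=book, stock=4) → category is book → No match. (origin=handmade, status=new, category=toy, stock=4) → category is toy → Match. (origin=handmade, status=used, category=toy, stock=18) → category is toy → Match.

No match, No match, Match, Match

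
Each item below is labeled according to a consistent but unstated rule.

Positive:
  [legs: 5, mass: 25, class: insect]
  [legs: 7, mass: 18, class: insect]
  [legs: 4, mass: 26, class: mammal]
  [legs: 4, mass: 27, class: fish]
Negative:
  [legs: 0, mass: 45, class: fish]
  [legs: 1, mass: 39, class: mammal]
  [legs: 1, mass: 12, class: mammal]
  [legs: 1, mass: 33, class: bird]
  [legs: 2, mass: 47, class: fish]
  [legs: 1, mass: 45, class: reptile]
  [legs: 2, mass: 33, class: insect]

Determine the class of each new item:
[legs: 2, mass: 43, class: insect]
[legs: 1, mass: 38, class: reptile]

Negative, Negative

The simplest hypothesis consistent with all the labels is: legs ≥ 4.
[legs: 2, mass: 43, class: insect]: legs = 2, doesn't match → Negative.
[legs: 1, mass: 38, class: reptile]: legs = 1, doesn't match → Negative.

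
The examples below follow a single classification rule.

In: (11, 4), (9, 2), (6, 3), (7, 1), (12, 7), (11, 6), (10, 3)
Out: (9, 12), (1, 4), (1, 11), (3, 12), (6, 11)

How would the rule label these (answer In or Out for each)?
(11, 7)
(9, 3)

In, In

'In' ⟺ first > second.
In: (11, 7), since 11 > 7. In: (9, 3), since 9 > 3.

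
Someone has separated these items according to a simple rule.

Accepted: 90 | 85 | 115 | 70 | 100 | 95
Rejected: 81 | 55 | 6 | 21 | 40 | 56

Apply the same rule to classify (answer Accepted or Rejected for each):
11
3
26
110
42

Rejected, Rejected, Rejected, Accepted, Rejected

One predicate separates the groups cleanly: multiple of 5 AND at least 56.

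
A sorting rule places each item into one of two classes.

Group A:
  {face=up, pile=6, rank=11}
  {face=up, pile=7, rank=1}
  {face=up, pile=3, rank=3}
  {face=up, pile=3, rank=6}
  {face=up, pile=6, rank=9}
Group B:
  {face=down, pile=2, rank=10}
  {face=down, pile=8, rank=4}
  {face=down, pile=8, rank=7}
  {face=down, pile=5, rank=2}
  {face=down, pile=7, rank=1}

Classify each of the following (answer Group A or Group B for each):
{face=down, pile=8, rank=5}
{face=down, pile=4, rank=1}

Group B, Group B

The classifier is using: face is up.
Group B: {face=down, pile=8, rank=5}, since face is down.
Group B: {face=down, pile=4, rank=1}, since face is down.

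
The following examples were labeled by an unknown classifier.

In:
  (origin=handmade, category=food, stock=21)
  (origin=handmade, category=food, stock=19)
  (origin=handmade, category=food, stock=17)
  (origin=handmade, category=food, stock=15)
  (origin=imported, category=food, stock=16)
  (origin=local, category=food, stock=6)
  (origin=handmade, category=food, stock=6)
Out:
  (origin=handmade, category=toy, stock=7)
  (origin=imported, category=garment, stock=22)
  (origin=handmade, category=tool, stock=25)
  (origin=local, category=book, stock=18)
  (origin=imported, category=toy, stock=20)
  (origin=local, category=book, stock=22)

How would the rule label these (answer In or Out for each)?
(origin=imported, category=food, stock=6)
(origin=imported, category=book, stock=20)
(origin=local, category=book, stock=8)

The simplest hypothesis consistent with all the labels is: category is food.
In: (origin=imported, category=food, stock=6), since category is food. Out: (origin=imported, category=book, stock=20), since category is book. Out: (origin=local, category=book, stock=8), since category is book.

In, Out, Out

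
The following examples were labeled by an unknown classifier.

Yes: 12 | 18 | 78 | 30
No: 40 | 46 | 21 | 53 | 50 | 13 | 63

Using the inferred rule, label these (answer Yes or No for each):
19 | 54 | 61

The distinguishing property — multiple of 6 — holds for all the 'Yes' cases and none of the 'No' cases.
19: 19 = 6·3 + 1 — doesn't match, so No. 54: 54 = 6·9 — checks out, so Yes. 61: 61 = 6·10 + 1 — doesn't match, so No.

No, Yes, No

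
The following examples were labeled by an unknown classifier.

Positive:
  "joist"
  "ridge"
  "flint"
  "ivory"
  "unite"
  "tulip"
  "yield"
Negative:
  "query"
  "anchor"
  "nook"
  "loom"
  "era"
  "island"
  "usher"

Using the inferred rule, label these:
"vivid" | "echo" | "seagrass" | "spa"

Positive, Negative, Negative, Negative

All 'Positive' examples share one property — odd length AND contains 'i' — and every 'Negative' example lacks it.
"vivid": Positive (length 5, has 'i'). "echo": Negative (length 4, no 'i'). "seagrass": Negative (length 8, no 'i'). "spa": Negative (length 3, no 'i').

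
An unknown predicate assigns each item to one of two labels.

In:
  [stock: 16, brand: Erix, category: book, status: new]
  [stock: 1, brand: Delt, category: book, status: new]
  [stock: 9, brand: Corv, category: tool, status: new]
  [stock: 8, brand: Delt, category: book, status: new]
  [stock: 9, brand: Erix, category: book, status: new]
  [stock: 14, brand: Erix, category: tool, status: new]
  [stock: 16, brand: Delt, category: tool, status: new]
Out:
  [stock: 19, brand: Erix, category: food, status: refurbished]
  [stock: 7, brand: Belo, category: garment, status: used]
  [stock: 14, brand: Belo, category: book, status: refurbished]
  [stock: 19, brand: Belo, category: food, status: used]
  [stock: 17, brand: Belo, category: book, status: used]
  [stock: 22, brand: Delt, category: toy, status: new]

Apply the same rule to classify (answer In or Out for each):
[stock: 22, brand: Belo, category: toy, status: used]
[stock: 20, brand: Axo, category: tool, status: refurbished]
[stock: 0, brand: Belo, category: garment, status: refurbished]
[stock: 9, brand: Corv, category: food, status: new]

Out, Out, Out, In

The common property of the 'In' items is: status is new AND stock ≤ 16. No 'Out' item has it.
[stock: 22, brand: Belo, category: toy, status: used] — status is used, stock = 22, hence Out. [stock: 20, brand: Axo, category: tool, status: refurbished] — status is refurbished, stock = 20, hence Out. [stock: 0, brand: Belo, category: garment, status: refurbished] — status is refurbished, stock = 0, hence Out. [stock: 9, brand: Corv, category: food, status: new] — status is new, stock = 9, hence In.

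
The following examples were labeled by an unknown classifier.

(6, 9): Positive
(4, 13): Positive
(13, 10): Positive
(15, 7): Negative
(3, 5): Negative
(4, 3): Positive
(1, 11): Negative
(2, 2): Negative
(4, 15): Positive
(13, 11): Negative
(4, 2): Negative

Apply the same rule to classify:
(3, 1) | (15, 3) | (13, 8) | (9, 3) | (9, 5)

Negative, Negative, Positive, Negative, Negative

One predicate separates the groups cleanly: sum is odd.
Negative: (3, 1), since 3+1 = 4. Negative: (15, 3), since 15+3 = 18. Positive: (13, 8), since 13+8 = 21. Negative: (9, 3), since 9+3 = 12. Negative: (9, 5), since 9+5 = 14.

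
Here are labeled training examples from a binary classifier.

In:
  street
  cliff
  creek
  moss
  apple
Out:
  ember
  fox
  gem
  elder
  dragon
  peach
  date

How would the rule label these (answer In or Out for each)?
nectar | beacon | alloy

Out, Out, In

Every 'In' example satisfies: has a double letter. None of the 'Out' examples do.
nectar — no doubled letter, hence Out. beacon — no doubled letter, hence Out. alloy — 'll' doubled, hence In.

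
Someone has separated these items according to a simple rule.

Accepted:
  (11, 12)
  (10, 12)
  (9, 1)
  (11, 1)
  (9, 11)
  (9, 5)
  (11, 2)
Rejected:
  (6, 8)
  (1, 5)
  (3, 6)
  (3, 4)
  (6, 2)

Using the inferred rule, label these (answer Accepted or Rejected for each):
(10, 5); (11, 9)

The common property of the 'Accepted' items is: first ≥ 8. No 'Rejected' item has it.

Accepted, Accepted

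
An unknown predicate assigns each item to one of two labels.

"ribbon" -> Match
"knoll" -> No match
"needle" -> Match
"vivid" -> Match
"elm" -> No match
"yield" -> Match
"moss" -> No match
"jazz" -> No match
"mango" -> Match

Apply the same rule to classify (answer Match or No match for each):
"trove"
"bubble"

The common property of the 'Match' items is: has ≥ 2 vowels. No 'No match' item has it.
Match: "trove", since 2 vowels.
Match: "bubble", since 2 vowels.

Match, Match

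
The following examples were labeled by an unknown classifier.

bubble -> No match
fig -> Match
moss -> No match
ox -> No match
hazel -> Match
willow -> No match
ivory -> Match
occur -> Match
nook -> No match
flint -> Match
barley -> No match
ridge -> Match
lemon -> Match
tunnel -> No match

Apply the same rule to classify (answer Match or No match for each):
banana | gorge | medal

Every 'Match' example satisfies: odd length. None of the 'No match' examples do.
No match: banana, since length 6. Match: gorge, since length 5. Match: medal, since length 5.

No match, Match, Match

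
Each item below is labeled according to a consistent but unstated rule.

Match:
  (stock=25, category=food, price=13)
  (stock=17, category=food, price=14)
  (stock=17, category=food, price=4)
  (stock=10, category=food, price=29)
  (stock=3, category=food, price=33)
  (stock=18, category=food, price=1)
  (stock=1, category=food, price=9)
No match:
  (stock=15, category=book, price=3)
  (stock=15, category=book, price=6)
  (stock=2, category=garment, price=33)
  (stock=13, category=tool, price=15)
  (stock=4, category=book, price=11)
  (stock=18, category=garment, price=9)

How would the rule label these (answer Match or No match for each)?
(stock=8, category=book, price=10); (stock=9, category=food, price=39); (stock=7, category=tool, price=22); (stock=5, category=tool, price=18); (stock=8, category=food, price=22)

No match, Match, No match, No match, Match

'Match' ⟺ category is food.
(stock=8, category=book, price=10) — category is book, hence No match. (stock=9, category=food, price=39) — category is food, hence Match. (stock=7, category=tool, price=22) — category is tool, hence No match. (stock=5, category=tool, price=18) — category is tool, hence No match. (stock=8, category=food, price=22) — category is food, hence Match.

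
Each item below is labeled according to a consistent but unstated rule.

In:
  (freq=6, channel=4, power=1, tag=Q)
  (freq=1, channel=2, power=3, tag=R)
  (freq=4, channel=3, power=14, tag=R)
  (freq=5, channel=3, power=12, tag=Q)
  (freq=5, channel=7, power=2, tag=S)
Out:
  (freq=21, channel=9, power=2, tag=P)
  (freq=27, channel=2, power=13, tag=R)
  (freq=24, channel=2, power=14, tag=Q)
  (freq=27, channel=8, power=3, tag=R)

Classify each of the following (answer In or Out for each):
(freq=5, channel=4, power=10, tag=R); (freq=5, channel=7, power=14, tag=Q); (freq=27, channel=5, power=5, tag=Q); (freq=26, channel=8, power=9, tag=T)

'In' ⟺ freq ≤ 6.
In: (freq=5, channel=4, power=10, tag=R), since freq = 5. In: (freq=5, channel=7, power=14, tag=Q), since freq = 5. Out: (freq=27, channel=5, power=5, tag=Q), since freq = 27. Out: (freq=26, channel=8, power=9, tag=T), since freq = 26.

In, In, Out, Out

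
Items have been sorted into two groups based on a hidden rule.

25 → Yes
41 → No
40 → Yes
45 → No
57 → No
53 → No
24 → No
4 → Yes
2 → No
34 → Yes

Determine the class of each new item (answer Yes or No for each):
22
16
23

Yes, Yes, No

Every 'Yes' example satisfies: ≡ 1 (mod 3). None of the 'No' examples do.
22 — 22 mod 3 = 1, hence Yes. 16 — 16 mod 3 = 1, hence Yes. 23 — 23 mod 3 = 2, hence No.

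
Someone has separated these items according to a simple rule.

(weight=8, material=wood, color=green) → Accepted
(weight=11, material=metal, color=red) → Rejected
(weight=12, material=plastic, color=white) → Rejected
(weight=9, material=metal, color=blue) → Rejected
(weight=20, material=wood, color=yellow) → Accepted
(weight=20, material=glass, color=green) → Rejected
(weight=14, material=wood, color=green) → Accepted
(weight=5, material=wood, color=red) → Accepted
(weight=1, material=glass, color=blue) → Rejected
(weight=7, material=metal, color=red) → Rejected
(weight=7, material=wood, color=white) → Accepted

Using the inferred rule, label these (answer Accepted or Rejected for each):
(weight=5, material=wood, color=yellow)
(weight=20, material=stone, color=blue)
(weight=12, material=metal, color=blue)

The classifier is using: material is wood.
(weight=5, material=wood, color=yellow) — material is wood, hence Accepted. (weight=20, material=stone, color=blue) — material is stone, hence Rejected. (weight=12, material=metal, color=blue) — material is metal, hence Rejected.

Accepted, Rejected, Rejected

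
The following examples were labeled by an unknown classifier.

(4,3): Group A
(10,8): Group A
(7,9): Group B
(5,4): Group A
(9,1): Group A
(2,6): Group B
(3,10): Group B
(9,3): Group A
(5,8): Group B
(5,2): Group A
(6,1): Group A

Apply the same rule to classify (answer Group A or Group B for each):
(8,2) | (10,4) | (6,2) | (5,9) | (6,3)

Every 'Group A' example satisfies: first > second. None of the 'Group B' examples do.

Group A, Group A, Group A, Group B, Group A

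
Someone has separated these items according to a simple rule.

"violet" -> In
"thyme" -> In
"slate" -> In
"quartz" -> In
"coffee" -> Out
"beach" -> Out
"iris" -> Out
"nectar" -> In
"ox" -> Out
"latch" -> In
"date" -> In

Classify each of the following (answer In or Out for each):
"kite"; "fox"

In, Out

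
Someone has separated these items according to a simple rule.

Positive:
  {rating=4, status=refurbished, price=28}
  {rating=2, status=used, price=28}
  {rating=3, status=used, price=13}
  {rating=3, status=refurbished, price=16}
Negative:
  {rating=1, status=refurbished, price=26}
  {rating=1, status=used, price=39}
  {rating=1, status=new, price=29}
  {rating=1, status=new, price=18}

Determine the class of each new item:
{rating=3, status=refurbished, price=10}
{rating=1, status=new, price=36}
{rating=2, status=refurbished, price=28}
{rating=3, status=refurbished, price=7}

Positive, Negative, Positive, Positive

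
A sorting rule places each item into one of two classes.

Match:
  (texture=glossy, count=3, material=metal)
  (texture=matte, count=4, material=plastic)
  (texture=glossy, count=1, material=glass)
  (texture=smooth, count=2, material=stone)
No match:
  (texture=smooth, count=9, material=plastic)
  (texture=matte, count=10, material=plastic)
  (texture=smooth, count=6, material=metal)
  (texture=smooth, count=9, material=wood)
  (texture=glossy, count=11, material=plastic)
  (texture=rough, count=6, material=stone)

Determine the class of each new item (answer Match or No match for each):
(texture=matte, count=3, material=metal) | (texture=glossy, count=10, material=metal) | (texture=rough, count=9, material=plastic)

Match, No match, No match

A rule that fits every label: count ≤ 4 — true of each 'Match' example, false of each 'No match' one.
(texture=matte, count=3, material=metal) — count = 3, hence Match.
(texture=glossy, count=10, material=metal) — count = 10, hence No match.
(texture=rough, count=9, material=plastic) — count = 9, hence No match.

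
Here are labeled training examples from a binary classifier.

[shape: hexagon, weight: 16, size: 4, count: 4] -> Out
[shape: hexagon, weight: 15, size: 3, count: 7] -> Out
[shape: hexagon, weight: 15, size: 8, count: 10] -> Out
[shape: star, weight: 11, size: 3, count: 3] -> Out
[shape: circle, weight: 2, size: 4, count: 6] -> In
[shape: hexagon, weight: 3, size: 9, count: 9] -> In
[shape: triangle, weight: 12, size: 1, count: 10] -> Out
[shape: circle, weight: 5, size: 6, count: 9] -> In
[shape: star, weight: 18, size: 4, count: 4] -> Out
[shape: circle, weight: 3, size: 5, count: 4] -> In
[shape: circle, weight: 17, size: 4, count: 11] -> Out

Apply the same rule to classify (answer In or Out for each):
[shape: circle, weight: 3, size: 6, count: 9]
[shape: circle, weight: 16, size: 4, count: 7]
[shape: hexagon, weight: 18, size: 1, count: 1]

Rule: weight ≤ 5. This holds for each 'In' example and fails for each 'Out' one.
[shape: circle, weight: 3, size: 6, count: 9]: weight = 3, passes → In. [shape: circle, weight: 16, size: 4, count: 7]: weight = 16, fails this test → Out. [shape: hexagon, weight: 18, size: 1, count: 1]: weight = 18, fails this test → Out.

In, Out, Out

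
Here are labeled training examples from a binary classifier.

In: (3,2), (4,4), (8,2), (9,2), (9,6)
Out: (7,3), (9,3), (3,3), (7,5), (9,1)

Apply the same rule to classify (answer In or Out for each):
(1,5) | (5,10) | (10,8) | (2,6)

Out, In, In, In

All 'In' examples share one property — second is even — and every 'Out' example lacks it.
(1,5): Out (second 5).
(5,10): In (second 10).
(10,8): In (second 8).
(2,6): In (second 6).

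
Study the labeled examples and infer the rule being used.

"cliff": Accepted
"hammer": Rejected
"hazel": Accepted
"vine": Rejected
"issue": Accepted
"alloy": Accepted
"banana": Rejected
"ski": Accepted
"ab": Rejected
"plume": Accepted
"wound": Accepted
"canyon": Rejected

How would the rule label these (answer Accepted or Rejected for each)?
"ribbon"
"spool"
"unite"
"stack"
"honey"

'Accepted' ⟺ odd length.

Rejected, Accepted, Accepted, Accepted, Accepted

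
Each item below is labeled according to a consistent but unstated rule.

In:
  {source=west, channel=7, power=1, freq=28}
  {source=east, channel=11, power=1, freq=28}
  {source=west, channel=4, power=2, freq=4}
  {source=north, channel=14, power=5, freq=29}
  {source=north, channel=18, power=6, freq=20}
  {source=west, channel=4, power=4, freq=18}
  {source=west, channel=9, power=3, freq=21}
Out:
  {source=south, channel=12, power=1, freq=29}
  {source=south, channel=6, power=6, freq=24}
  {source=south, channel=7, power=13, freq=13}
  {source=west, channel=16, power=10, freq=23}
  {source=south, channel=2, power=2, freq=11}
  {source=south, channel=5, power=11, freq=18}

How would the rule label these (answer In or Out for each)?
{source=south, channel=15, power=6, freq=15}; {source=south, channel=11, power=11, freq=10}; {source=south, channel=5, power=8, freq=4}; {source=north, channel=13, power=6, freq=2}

Out, Out, Out, In

A rule that fits every label: source is not south AND power ≤ 6 — true of each 'In' example, false of each 'Out' one.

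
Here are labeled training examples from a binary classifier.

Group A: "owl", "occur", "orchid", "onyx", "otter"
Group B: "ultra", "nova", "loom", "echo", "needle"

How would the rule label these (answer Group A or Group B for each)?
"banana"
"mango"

Group B, Group B

A rule that fits every label: starts with 'o' — true of each 'Group A' example, false of each 'Group B' one.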